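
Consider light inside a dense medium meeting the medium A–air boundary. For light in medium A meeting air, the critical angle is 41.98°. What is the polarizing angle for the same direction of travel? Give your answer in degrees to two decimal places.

n₂/n₁ = sin θ_c = sin 41.98° = 0.6689.
tan θ_B equals the same ratio, so θ_B = arctan(0.6689) = 33.78°.

θ_B ≈ 33.78°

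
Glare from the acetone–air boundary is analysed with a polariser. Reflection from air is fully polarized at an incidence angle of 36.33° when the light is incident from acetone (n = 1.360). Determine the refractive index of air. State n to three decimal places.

n ≈ 1.000

Full polarization of the reflected beam means tan θ_B = n₂/n₁, where n₁ is the incident medium (acetone).
n₂ = n₁ tan θ_B = 1.360 × tan 36.33° = 1.000.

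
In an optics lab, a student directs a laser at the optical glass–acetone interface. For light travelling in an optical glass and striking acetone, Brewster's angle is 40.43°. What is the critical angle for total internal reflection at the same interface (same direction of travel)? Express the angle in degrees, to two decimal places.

tan θ_B = n₂/n₁ = tan 40.43° = 0.8520.
Total internal reflection: sin θ_c = n₂/n₁ = 0.8520.
θ_c = arcsin(0.8520) = 58.43°.

θ_c ≈ 58.43°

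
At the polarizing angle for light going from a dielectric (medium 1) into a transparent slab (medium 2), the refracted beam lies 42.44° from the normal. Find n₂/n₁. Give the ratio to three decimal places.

θ_B + θ_t = 90°, so θ_B = 90° − 42.44° = 47.56°.
Then n₂/n₁ = tan θ_B = tan 47.56° = 1.094.

n₂/n₁ ≈ 1.094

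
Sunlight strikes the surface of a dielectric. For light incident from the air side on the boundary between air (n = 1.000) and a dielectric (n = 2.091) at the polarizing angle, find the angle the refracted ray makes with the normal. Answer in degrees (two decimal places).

θ_t ≈ 25.56°

First find Brewster's angle: tan θ_B = 2.091/1.000 = 2.0910, giving θ_B = 64.44°.
At Brewster's angle the reflected and refracted rays are perpendicular, so θ_t = 90° − θ_B = 90° − 64.44° = 25.56°.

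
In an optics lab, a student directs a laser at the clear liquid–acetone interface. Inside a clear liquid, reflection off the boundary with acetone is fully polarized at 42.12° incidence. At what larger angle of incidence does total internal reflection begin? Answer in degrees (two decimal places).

n₂/n₁ = tan 42.12° = 0.9042; the critical angle satisfies sin θ_c = n₂/n₁.
θ_c = arcsin(0.9042) = 64.72°.

θ_c ≈ 64.72°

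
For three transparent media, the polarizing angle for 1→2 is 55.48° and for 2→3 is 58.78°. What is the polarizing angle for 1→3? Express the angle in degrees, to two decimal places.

θ_B ≈ 67.37°

n₂/n₁ = tan 55.48° = 1.4539 and n₃/n₂ = tan 58.78° = 1.6499.
So n₃/n₁ = (n₂/n₁)(n₃/n₂) = 1.4539 × 1.6499 = 2.3988.
θ_B(1→3) = arctan(2.3988) = 67.37°.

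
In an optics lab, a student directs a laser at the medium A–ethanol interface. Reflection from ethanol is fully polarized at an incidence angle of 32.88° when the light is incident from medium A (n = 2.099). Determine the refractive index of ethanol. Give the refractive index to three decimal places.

At the polarizing angle, tan θ_B = n₂/n₁ with n₁ on the incident side (medium A) and n₂ on the transmitted side (ethanol).
n₂ = n₁ tan θ_B = 2.099 × tan 32.88° = 1.357.

n ≈ 1.357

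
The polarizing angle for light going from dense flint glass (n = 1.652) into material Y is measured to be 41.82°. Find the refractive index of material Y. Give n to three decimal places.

n ≈ 1.478

At the polarizing angle, tan θ_B = n₂/n₁ with n₁ on the incident side (dense flint glass) and n₂ on the transmitted side (material Y).
n₂ = n₁ tan θ_B = 1.652 × tan 41.82° = 1.478.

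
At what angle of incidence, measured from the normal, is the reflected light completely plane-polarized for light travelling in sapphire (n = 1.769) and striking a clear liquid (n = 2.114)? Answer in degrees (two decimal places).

Here n₂/n₁ = 2.114/1.769 = 1.1950, and Brewster's law gives tan θ_B = n₂/n₁.
So θ_B = arctan 1.1950 = 50.08°.

θ_B ≈ 50.08°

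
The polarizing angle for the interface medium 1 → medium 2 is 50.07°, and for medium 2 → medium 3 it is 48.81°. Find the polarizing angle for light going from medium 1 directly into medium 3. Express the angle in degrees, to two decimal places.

Each Brewster angle gives a ratio: n₂/n₁ = tan 50.07° = 1.1947, n₃/n₂ = tan 48.81° = 1.1427.
Multiplying, n₃/n₁ = 1.1947 × 1.1427 = 1.3652, and θ_B(1→3) = arctan 1.3652 = 53.78°.

θ_B ≈ 53.78°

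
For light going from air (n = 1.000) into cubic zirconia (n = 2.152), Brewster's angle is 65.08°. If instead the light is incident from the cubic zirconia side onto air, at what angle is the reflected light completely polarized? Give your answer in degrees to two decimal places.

θ_B' ≈ 24.92°

The two Brewster angles are complementary: θ_B' = 90° − θ_B = 90° − 65.08° = 24.92°.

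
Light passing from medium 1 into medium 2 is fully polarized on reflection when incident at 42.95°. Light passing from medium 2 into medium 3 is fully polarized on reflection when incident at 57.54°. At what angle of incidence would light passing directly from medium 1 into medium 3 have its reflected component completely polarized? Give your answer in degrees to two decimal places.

θ_B ≈ 55.65°

Each Brewster angle gives a ratio: n₂/n₁ = tan 42.95° = 0.9309, n₃/n₂ = tan 57.54° = 1.5721.
Multiplying, n₃/n₁ = 0.9309 × 1.5721 = 1.4635, and θ_B(1→3) = arctan 1.4635 = 55.65°.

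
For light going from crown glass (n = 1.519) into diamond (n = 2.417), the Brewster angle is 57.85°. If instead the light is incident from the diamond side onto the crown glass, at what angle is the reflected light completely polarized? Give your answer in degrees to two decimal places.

Reversing the direction swaps n₁ and n₂, so tan θ_B' = 1/tan θ_B and θ_B' = 90° − θ_B.
Hence θ_B' = 90° − 57.85° = 32.15°.

θ_B' ≈ 32.15°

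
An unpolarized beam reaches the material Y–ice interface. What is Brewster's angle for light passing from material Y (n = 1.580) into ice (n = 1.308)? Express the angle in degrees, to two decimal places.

θ_B ≈ 39.62°

At Brewster's angle the reflected and refracted rays are perpendicular, which with Snell's law gives tan θ_B = n₂/n₁.
Here n₂/n₁ = 1.308/1.580 = 0.8278, and Brewster's law gives tan θ_B = n₂/n₁.
θ_B = arctan(0.8278) = 39.62°.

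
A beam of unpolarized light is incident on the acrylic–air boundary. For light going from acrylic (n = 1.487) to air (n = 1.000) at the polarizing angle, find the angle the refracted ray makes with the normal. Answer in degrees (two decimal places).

θ_t ≈ 56.08°

tan θ_B = n₂/n₁ = 1.000/1.487 = 0.6725, so θ_B = 33.92°.
At Brewster's angle the reflected and refracted rays are perpendicular, so θ_t = 90° − θ_B = 90° − 33.92° = 56.08°.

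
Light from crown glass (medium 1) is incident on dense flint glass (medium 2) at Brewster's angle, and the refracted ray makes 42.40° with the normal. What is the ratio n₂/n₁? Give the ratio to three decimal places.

n₂/n₁ ≈ 1.095

θ_B + θ_t = 90°, so θ_B = 90° − 42.40° = 47.60°.
Then n₂/n₁ = tan θ_B = tan 47.60° = 1.095.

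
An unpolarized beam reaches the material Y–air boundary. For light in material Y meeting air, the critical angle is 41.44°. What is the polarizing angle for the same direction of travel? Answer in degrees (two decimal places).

n₂/n₁ = sin θ_c = sin 41.44° = 0.6618.
tan θ_B equals the same ratio, so θ_B = arctan(0.6618) = 33.50°.

θ_B ≈ 33.50°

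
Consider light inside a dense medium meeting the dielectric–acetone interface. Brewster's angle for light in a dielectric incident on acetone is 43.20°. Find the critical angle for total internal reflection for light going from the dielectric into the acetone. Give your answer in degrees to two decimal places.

From Brewster, n₂/n₁ = tan θ_B = tan 43.20° = 0.9391.
Then sin θ_c = n₂/n₁ = 0.9391, so θ_c = arcsin 0.9391 = 69.89°.

θ_c ≈ 69.89°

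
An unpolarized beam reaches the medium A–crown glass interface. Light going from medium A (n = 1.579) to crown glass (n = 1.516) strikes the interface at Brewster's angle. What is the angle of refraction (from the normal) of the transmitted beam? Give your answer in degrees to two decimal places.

tan θ_B = n₂/n₁ = 1.516/1.579 = 0.9601, so θ_B = 43.83°.
The refracted ray is perpendicular to the reflected ray, so θ_t = 90° − θ_B = 46.17°.

θ_t ≈ 46.17°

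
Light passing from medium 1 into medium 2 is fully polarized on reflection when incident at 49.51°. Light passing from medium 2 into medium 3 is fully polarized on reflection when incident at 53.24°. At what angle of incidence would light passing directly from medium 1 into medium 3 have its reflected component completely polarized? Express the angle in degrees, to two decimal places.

θ_B ≈ 57.47°

n₂/n₁ = tan 49.51° = 1.1713 and n₃/n₂ = tan 53.24° = 1.3387.
Multiplying, n₃/n₁ = 1.1713 × 1.3387 = 1.5679, and θ_B(1→3) = arctan 1.5679 = 57.47°.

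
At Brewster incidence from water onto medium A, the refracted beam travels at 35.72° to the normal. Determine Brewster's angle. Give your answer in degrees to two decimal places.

Since the reflected and refracted rays are at right angles at the polarizing angle, θ_B + θ_t = 90°.
θ_B = 90° − 35.72° = 54.28°.

θ_B ≈ 54.28°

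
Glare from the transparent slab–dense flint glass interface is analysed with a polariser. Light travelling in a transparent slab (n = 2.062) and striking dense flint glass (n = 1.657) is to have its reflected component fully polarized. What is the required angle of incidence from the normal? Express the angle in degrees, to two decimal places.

tan θ_B = n₂/n₁ = 1.657/2.062 = 0.8036.
θ_B = arctan(0.8036) = 38.78°.

θ_B ≈ 38.78°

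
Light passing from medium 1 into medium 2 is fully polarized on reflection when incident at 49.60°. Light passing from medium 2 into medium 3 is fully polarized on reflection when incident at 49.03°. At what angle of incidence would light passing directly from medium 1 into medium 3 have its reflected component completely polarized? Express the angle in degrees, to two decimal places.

Each Brewster angle gives a ratio: n₂/n₁ = tan 49.60° = 1.1750, n₃/n₂ = tan 49.03° = 1.1516.
Multiplying, n₃/n₁ = 1.1750 × 1.1516 = 1.3531, and θ_B(1→3) = arctan 1.3531 = 53.53°.

θ_B ≈ 53.53°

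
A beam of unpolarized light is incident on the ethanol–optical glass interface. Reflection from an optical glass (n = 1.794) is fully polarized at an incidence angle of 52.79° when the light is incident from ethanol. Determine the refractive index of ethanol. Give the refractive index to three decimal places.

n ≈ 1.362

At Brewster's angle, tan θ_B = n₂/n₁ with n₁ on the incident side (ethanol) and n₂ on the transmitted side (an optical glass).
n₁ = n₂ / tan θ_B = 1.794 / tan 52.79° = 1.362.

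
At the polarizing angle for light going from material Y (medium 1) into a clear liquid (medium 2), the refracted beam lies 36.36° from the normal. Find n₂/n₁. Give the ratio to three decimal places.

n₂/n₁ ≈ 1.358

θ_B + θ_t = 90°, so θ_B = 90° − 36.36° = 53.64°.
tan θ_B = n₂/n₁, so n₂/n₁ = tan 53.64° = 1.358.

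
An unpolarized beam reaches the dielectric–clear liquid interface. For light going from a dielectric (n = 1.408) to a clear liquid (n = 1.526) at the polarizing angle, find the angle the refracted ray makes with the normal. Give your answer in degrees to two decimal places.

θ_t ≈ 42.70°

θ_B = arctan(n₂/n₁) = arctan(1.526/1.408) = 47.30°.
The refracted ray is perpendicular to the reflected ray, so θ_t = 90° − θ_B = 42.70°.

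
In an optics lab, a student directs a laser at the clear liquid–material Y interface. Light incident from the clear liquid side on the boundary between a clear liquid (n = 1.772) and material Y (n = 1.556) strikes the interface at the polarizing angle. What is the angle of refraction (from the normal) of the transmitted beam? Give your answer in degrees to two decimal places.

tan θ_B = n₂/n₁ = 1.556/1.772 = 0.8781, so θ_B = 41.29°.
Since θ_B + θ_t = 90° at Brewster incidence, θ_t = 90° − 41.29° = 48.71°.

θ_t ≈ 48.71°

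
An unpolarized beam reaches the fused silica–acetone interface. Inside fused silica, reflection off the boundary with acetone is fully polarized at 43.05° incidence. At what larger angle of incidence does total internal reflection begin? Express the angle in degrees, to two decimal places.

θ_c ≈ 69.09°

n₂/n₁ = tan 43.05° = 0.9341; the critical angle satisfies sin θ_c = n₂/n₁.
θ_c = arcsin(0.9341) = 69.09°.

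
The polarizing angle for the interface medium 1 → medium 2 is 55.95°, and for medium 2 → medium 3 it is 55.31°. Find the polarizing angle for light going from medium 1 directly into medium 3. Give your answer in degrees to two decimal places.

tan θ_B(1→2) = n₂/n₁ = tan 55.95° = 1.4798.
tan θ_B(2→3) = n₃/n₂ = tan 55.31° = 1.4447.
n₃/n₁ = 2.1379. Then tan θ_B(1→3) = n₃/n₁, so θ_B(1→3) = arctan(2.1379) = 64.93°.

θ_B ≈ 64.93°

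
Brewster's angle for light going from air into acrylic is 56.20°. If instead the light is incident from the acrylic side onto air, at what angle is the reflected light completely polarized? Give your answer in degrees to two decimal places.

θ_B' ≈ 33.80°

Reversing the direction swaps n₁ and n₂, so tan θ_B' = 1/tan θ_B and θ_B' = 90° − θ_B.
Hence θ_B' = 90° − 56.20° = 33.80°.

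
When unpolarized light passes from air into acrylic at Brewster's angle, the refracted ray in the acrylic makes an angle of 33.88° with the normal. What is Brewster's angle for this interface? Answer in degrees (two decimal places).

θ_B ≈ 56.12°

Since the reflected and refracted rays are at right angles at the polarizing angle, θ_B + θ_t = 90°.
So θ_B = 90° − θ_t = 90° − 33.88° = 56.12°.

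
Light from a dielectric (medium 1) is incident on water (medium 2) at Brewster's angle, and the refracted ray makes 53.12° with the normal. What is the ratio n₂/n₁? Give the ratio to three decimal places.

n₂/n₁ ≈ 0.750

At Brewster incidence θ_B = 90° − θ_t = 90° − 53.12° = 36.88°.
tan θ_B = n₂/n₁, so n₂/n₁ = tan 36.88° = 0.750.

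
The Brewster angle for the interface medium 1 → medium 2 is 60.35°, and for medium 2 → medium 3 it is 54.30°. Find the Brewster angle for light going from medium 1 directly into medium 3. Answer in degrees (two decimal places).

θ_B ≈ 67.75°

n₂/n₁ = tan 60.35° = 1.7567 and n₃/n₂ = tan 54.30° = 1.3916.
So n₃/n₁ = (n₂/n₁)(n₃/n₂) = 1.7567 × 1.3916 = 2.4448.
θ_B(1→3) = arctan(2.4448) = 67.75°.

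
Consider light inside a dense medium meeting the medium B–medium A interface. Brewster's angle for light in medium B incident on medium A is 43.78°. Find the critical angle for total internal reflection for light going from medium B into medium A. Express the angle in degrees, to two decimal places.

θ_c ≈ 73.39°

From Brewster, n₂/n₁ = tan θ_B = tan 43.78° = 0.9583.
Then sin θ_c = n₂/n₁ = 0.9583, so θ_c = arcsin 0.9583 = 73.39°.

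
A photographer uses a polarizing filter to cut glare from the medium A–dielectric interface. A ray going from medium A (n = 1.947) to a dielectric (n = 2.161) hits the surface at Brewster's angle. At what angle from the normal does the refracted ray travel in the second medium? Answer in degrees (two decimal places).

θ_B = arctan(n₂/n₁) = arctan(2.161/1.947) = 47.98°.
The refracted ray is perpendicular to the reflected ray, so θ_t = 90° − θ_B = 42.02°.

θ_t ≈ 42.02°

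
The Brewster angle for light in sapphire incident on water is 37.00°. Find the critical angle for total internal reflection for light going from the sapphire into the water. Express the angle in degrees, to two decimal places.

n₂/n₁ = tan 37.00° = 0.7536; the critical angle satisfies sin θ_c = n₂/n₁.
θ_c = arcsin(0.7536) = 48.90°.

θ_c ≈ 48.90°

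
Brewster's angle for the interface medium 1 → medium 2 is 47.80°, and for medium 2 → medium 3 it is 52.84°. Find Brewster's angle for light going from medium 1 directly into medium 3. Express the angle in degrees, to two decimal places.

θ_B ≈ 55.50°

Each Brewster angle gives a ratio: n₂/n₁ = tan 47.80° = 1.1028, n₃/n₂ = tan 52.84° = 1.3194.
Multiplying, n₃/n₁ = 1.1028 × 1.3194 = 1.4551, and θ_B(1→3) = arctan 1.4551 = 55.50°.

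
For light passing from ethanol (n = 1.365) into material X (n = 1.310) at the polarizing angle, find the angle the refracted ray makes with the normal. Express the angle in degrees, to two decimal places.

θ_B = arctan(n₂/n₁) = arctan(1.310/1.365) = 43.82°.
The refracted ray is perpendicular to the reflected ray, so θ_t = 90° − θ_B = 46.18°.

θ_t ≈ 46.18°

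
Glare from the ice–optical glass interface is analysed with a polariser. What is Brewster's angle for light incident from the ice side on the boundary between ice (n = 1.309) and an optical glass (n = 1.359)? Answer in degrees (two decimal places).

θ_B ≈ 46.07°

The reflected p-component vanishes when tan θ_B = n₂/n₁.
tan θ_B = n₂/n₁ = 1.359/1.309 = 1.0382.
θ_B = arctan(1.0382) = 46.07°.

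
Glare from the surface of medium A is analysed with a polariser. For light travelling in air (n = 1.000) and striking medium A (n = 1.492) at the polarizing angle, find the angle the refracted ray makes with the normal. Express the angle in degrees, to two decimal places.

First find Brewster's angle: tan θ_B = 1.492/1.000 = 1.4920, giving θ_B = 56.17°.
Since θ_B + θ_t = 90° at Brewster incidence, θ_t = 90° − 56.17° = 33.83°.

θ_t ≈ 33.83°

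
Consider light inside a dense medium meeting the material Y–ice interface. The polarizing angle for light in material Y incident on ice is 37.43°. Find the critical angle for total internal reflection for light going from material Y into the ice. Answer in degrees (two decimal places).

θ_c ≈ 49.94°

n₂/n₁ = tan 37.43° = 0.7654; the critical angle satisfies sin θ_c = n₂/n₁.
θ_c = arcsin(0.7654) = 49.94°.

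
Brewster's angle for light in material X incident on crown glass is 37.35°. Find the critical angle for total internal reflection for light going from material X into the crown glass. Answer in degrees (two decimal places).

θ_c ≈ 49.74°

n₂/n₁ = tan 37.35° = 0.7632; the critical angle satisfies sin θ_c = n₂/n₁.
θ_c = arcsin(0.7632) = 49.74°.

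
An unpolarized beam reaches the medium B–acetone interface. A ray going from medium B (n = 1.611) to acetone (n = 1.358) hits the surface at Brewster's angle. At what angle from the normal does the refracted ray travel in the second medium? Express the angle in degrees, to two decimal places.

First find Brewster's angle: tan θ_B = 1.358/1.611 = 0.8430, giving θ_B = 40.13°.
Since θ_B + θ_t = 90° at Brewster incidence, θ_t = 90° − 40.13° = 49.87°.

θ_t ≈ 49.87°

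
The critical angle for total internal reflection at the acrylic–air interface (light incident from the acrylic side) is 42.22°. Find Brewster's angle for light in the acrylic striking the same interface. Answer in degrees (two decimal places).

sin θ_c = n₂/n₁, so n₂/n₁ = sin 42.22° = 0.6720.
Brewster: tan θ_B = n₂/n₁ = 0.6720.
θ_B = arctan(0.6720) = 33.90°.

θ_B ≈ 33.90°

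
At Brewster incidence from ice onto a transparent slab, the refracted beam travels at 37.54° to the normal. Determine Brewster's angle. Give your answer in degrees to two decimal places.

θ_B ≈ 52.46°

At Brewster's angle the reflected and refracted rays are perpendicular, so θ_B + θ_t = 90°.
So θ_B = 90° − θ_t = 90° − 37.54° = 52.46°.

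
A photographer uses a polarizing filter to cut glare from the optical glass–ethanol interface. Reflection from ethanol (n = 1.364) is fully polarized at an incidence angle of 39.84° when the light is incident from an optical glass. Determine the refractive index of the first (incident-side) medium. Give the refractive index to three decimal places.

n ≈ 1.635

At the Brewster angle, tan θ_B = n₂/n₁ with n₁ on the incident side (an optical glass) and n₂ on the transmitted side (ethanol).
n₁ = n₂ / tan θ_B = 1.364 / tan 39.84° = 1.635.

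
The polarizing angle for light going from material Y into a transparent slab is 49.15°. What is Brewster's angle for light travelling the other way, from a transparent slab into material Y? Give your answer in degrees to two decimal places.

θ_B' ≈ 40.85°

The two Brewster angles are complementary: θ_B' = 90° − θ_B = 90° − 49.15° = 40.85°.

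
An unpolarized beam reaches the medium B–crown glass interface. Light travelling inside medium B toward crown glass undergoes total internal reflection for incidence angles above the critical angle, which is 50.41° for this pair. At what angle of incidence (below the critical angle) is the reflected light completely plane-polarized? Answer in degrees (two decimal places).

θ_B ≈ 37.62°

At the critical angle sin θ_c = n₂/n₁, giving n₂/n₁ = sin 50.41° = 0.7706.
Then tan θ_B = n₂/n₁ = 0.7706, so θ_B = arctan 0.7706 = 37.62°.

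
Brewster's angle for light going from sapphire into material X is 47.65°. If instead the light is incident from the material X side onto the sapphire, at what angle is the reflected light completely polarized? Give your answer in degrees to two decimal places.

tan θ_B' = n₁/n₂ = 1/tan θ_B, so θ_B' = 90° − θ_B.
θ_B' = 90° − 47.65° = 42.35°.

θ_B' ≈ 42.35°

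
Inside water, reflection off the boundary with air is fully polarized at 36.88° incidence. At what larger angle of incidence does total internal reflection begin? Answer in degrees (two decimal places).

n₂/n₁ = tan 36.88° = 0.7503; the critical angle satisfies sin θ_c = n₂/n₁.
θ_c = arcsin(0.7503) = 48.61°.

θ_c ≈ 48.61°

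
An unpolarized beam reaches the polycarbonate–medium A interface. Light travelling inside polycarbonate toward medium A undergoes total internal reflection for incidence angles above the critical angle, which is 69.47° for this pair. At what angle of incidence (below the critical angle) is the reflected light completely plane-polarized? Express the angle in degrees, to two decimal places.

n₂/n₁ = sin θ_c = sin 69.47° = 0.9365.
tan θ_B equals the same ratio, so θ_B = arctan(0.9365) = 43.12°.

θ_B ≈ 43.12°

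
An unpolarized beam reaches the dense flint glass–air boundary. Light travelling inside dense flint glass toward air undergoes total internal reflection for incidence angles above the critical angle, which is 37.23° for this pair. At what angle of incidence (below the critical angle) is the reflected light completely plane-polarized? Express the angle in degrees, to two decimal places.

θ_B ≈ 31.17°

sin θ_c = n₂/n₁, so n₂/n₁ = sin 37.23° = 0.6050.
Brewster: tan θ_B = n₂/n₁ = 0.6050.
θ_B = arctan(0.6050) = 31.17°.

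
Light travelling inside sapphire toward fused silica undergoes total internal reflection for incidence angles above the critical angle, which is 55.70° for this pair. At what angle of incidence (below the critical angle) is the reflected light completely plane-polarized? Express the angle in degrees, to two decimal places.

n₂/n₁ = sin θ_c = sin 55.70° = 0.8261.
tan θ_B equals the same ratio, so θ_B = arctan(0.8261) = 39.56°.

θ_B ≈ 39.56°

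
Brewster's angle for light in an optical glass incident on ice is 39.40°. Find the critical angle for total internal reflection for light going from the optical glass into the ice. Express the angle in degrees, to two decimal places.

tan θ_B = n₂/n₁ = tan 39.40° = 0.8214.
Total internal reflection: sin θ_c = n₂/n₁ = 0.8214.
θ_c = arcsin(0.8214) = 55.23°.

θ_c ≈ 55.23°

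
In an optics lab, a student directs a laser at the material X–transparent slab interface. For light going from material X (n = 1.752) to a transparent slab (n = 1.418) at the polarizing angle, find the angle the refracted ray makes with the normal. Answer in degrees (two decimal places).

θ_t ≈ 51.01°

tan θ_B = n₂/n₁ = 1.418/1.752 = 0.8094, so θ_B = 38.99°.
At Brewster's angle the reflected and refracted rays are perpendicular, so θ_t = 90° − θ_B = 90° − 38.99° = 51.01°.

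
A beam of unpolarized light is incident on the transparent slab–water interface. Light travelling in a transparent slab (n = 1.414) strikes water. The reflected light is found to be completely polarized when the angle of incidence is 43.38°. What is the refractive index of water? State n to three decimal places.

At Brewster's angle, tan θ_B = n₂/n₁ with n₁ on the incident side (a transparent slab) and n₂ on the transmitted side (water).
n₂ = n₁ tan θ_B = 1.414 × tan 43.38° = 1.336.

n ≈ 1.336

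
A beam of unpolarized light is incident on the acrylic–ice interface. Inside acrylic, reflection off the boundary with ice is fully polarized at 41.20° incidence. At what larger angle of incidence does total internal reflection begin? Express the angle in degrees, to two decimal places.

θ_c ≈ 61.10°

From Brewster, n₂/n₁ = tan θ_B = tan 41.20° = 0.8754.
Then sin θ_c = n₂/n₁ = 0.8754, so θ_c = arcsin 0.8754 = 61.10°.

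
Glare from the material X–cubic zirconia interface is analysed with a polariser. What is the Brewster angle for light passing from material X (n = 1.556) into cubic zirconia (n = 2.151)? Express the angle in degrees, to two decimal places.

tan θ_B = n₂/n₁ = 2.151/1.556 = 1.3824.
So θ_B = arctan 1.3824 = 54.12°.

θ_B ≈ 54.12°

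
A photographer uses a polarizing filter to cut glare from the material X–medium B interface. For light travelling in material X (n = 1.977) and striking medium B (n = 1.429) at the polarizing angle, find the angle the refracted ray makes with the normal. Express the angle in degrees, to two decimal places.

tan θ_B = n₂/n₁ = 1.429/1.977 = 0.7228, so θ_B = 35.86°.
The refracted ray is perpendicular to the reflected ray, so θ_t = 90° − θ_B = 54.14°.

θ_t ≈ 54.14°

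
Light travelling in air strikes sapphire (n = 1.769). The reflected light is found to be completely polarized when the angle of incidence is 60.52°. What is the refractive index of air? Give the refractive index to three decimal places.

Full polarization of the reflected beam means tan θ_B = n₂/n₁, where n₁ is the incident medium (air).
n₁ = n₂ / tan θ_B = 1.769 / tan 60.52° = 1.000.

n ≈ 1.000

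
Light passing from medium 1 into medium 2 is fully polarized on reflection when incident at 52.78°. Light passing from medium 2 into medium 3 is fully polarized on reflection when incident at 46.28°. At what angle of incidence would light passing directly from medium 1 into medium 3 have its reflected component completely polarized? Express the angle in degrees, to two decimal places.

θ_B ≈ 54.01°

Each Brewster angle gives a ratio: n₂/n₁ = tan 52.78° = 1.3165, n₃/n₂ = tan 46.28° = 1.0457.
So n₃/n₁ = (n₂/n₁)(n₃/n₂) = 1.3165 × 1.0457 = 1.3767.
θ_B(1→3) = arctan(1.3767) = 54.01°.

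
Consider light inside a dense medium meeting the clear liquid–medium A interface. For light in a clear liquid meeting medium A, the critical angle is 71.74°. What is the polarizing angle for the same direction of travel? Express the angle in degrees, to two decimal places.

At the critical angle sin θ_c = n₂/n₁, giving n₂/n₁ = sin 71.74° = 0.9496.
Then tan θ_B = n₂/n₁ = 0.9496, so θ_B = arctan 0.9496 = 43.52°.

θ_B ≈ 43.52°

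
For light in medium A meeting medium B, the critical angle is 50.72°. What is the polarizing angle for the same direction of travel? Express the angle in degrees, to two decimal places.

sin θ_c = n₂/n₁, so n₂/n₁ = sin 50.72° = 0.7741.
Brewster: tan θ_B = n₂/n₁ = 0.7741.
θ_B = arctan(0.7741) = 37.74°.

θ_B ≈ 37.74°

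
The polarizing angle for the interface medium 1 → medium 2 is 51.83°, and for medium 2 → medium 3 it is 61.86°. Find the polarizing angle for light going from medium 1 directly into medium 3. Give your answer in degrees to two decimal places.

θ_B ≈ 67.20°

Each Brewster angle gives a ratio: n₂/n₁ = tan 51.83° = 1.2721, n₃/n₂ = tan 61.86° = 1.8697.
So n₃/n₁ = (n₂/n₁)(n₃/n₂) = 1.2721 × 1.8697 = 2.3785.
θ_B(1→3) = arctan(2.3785) = 67.20°.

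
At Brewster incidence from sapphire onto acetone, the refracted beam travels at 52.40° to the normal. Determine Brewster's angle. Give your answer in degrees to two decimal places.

θ_B ≈ 37.60°

Since the reflected and refracted rays are at right angles at the polarizing angle, θ_B + θ_t = 90°.
θ_B = 90° − 52.40° = 37.60°.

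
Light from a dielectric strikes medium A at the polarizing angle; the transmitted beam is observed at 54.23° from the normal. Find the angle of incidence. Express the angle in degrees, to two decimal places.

θ_B ≈ 35.77°

At Brewster's angle the reflected and refracted rays are perpendicular, so θ_B + θ_t = 90°.
θ_B = 90° − 54.23° = 35.77°.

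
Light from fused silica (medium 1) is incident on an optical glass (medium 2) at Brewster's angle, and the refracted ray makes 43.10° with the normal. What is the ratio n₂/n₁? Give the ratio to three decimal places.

At Brewster incidence θ_B = 90° − θ_t = 90° − 43.10° = 46.90°.
tan θ_B = n₂/n₁, so n₂/n₁ = tan 46.90° = 1.069.

n₂/n₁ ≈ 1.069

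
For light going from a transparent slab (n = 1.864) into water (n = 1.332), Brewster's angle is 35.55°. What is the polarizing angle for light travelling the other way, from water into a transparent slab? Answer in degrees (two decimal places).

tan θ_B' = n₁/n₂ = 1/tan θ_B, so θ_B' = 90° − θ_B.
θ_B' = 90° − 35.55° = 54.45°.

θ_B' ≈ 54.45°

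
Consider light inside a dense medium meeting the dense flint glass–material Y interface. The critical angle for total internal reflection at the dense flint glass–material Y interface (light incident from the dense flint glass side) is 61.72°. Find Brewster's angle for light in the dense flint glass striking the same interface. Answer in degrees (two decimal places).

At the critical angle sin θ_c = n₂/n₁, giving n₂/n₁ = sin 61.72° = 0.8806.
Then tan θ_B = n₂/n₁ = 0.8806, so θ_B = arctan 0.8806 = 41.37°.

θ_B ≈ 41.37°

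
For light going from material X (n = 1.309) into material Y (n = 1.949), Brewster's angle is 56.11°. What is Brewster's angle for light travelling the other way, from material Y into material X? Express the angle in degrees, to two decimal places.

Reversing the direction swaps n₁ and n₂, so tan θ_B' = 1/tan θ_B and θ_B' = 90° − θ_B.
Hence θ_B' = 90° − 56.11° = 33.89°.

θ_B' ≈ 33.89°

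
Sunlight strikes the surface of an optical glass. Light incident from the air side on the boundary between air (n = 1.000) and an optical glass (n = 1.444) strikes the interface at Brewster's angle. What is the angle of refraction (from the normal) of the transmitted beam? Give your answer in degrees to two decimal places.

θ_t ≈ 34.70°

tan θ_B = n₂/n₁ = 1.444/1.000 = 1.4440, so θ_B = 55.30°.
At Brewster's angle the reflected and refracted rays are perpendicular, so θ_t = 90° − θ_B = 90° − 55.30° = 34.70°.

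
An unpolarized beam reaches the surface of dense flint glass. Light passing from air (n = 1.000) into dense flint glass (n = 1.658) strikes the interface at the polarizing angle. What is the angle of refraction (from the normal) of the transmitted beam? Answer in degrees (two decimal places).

θ_t ≈ 31.10°

tan θ_B = n₂/n₁ = 1.658/1.000 = 1.6580, so θ_B = 58.90°.
The refracted ray is perpendicular to the reflected ray, so θ_t = 90° − θ_B = 31.10°.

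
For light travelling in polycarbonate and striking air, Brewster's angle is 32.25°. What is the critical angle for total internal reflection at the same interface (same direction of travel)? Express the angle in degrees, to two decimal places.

n₂/n₁ = tan 32.25° = 0.6310; the critical angle satisfies sin θ_c = n₂/n₁.
θ_c = arcsin(0.6310) = 39.12°.

θ_c ≈ 39.12°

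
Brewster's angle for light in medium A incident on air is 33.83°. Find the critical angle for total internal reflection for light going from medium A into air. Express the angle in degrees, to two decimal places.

θ_c ≈ 42.08°

From Brewster, n₂/n₁ = tan θ_B = tan 33.83° = 0.6702.
Then sin θ_c = n₂/n₁ = 0.6702, so θ_c = arcsin 0.6702 = 42.08°.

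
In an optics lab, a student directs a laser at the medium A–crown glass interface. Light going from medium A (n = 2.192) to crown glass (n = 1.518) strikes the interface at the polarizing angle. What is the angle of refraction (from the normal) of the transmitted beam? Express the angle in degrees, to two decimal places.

tan θ_B = n₂/n₁ = 1.518/2.192 = 0.6925, so θ_B = 34.70°.
Since θ_B + θ_t = 90° at Brewster incidence, θ_t = 90° − 34.70° = 55.30°.

θ_t ≈ 55.30°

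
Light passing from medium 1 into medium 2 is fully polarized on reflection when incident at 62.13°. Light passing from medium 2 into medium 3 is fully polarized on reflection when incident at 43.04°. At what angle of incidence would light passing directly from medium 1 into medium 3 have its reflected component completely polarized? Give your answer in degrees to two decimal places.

n₂/n₁ = tan 62.13° = 1.8911 and n₃/n₂ = tan 43.04° = 0.9338.
So n₃/n₁ = (n₂/n₁)(n₃/n₂) = 1.8911 × 0.9338 = 1.7659.
θ_B(1→3) = arctan(1.7659) = 60.48°.

θ_B ≈ 60.48°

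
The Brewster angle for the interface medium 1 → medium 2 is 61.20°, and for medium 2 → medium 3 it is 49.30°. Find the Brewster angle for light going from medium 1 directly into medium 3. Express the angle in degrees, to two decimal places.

θ_B ≈ 64.69°

tan θ_B(1→2) = n₂/n₁ = tan 61.20° = 1.8190.
tan θ_B(2→3) = n₃/n₂ = tan 49.30° = 1.1626.
Multiplying, n₃/n₁ = 1.8190 × 1.1626 = 2.1148, and θ_B(1→3) = arctan 2.1148 = 64.69°.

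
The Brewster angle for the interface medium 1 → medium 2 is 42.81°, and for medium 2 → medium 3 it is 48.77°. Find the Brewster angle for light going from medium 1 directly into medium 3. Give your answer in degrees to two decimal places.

n₂/n₁ = tan 42.81° = 0.9263 and n₃/n₂ = tan 48.77° = 1.1411.
n₃/n₁ = 1.0570. Then tan θ_B(1→3) = n₃/n₁, so θ_B(1→3) = arctan(1.0570) = 46.59°.

θ_B ≈ 46.59°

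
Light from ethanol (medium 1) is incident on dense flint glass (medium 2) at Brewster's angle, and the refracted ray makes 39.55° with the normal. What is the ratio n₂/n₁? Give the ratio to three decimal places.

n₂/n₁ ≈ 1.211

At Brewster incidence θ_B = 90° − θ_t = 90° − 39.55° = 50.45°.
Then n₂/n₁ = tan θ_B = tan 50.45° = 1.211.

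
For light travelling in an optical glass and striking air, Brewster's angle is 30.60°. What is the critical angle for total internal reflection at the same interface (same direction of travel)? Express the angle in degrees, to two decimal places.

tan θ_B = n₂/n₁ = tan 30.60° = 0.5914.
Total internal reflection: sin θ_c = n₂/n₁ = 0.5914.
θ_c = arcsin(0.5914) = 36.26°.

θ_c ≈ 36.26°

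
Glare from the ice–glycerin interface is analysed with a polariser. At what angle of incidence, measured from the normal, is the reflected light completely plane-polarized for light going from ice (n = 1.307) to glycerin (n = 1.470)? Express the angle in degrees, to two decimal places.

The reflected p-component vanishes when tan θ_B = n₂/n₁.
Here n₂/n₁ = 1.470/1.307 = 1.1247, and Brewster's law gives tan θ_B = n₂/n₁.
θ_B = arctan(1.1247) = 48.36°.

θ_B ≈ 48.36°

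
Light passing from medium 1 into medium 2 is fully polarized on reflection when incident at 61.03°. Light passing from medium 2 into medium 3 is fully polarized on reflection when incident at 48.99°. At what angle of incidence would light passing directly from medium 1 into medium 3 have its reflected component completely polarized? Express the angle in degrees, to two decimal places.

Each Brewster angle gives a ratio: n₂/n₁ = tan 61.03° = 1.8063, n₃/n₂ = tan 48.99° = 1.1500.
Multiplying, n₃/n₁ = 1.8063 × 1.1500 = 2.0772, and θ_B(1→3) = arctan 2.0772 = 64.29°.

θ_B ≈ 64.29°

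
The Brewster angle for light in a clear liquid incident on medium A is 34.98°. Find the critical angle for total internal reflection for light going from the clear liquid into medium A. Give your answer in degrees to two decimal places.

From Brewster, n₂/n₁ = tan θ_B = tan 34.98° = 0.6997.
Then sin θ_c = n₂/n₁ = 0.6997, so θ_c = arcsin 0.6997 = 44.40°.

θ_c ≈ 44.40°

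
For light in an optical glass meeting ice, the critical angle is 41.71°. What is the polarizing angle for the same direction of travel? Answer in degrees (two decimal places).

n₂/n₁ = sin θ_c = sin 41.71° = 0.6654.
tan θ_B equals the same ratio, so θ_B = arctan(0.6654) = 33.64°.

θ_B ≈ 33.64°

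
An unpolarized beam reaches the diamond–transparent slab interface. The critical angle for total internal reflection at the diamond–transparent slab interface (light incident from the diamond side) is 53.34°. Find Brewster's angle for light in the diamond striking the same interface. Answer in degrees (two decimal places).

n₂/n₁ = sin θ_c = sin 53.34° = 0.8022.
tan θ_B equals the same ratio, so θ_B = arctan(0.8022) = 38.74°.

θ_B ≈ 38.74°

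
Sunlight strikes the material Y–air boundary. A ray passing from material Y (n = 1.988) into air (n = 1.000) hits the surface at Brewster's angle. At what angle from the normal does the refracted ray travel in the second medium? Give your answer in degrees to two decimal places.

θ_t ≈ 63.30°

tan θ_B = n₂/n₁ = 1.000/1.988 = 0.5030, so θ_B = 26.70°.
Since θ_B + θ_t = 90° at Brewster incidence, θ_t = 90° − 26.70° = 63.30°.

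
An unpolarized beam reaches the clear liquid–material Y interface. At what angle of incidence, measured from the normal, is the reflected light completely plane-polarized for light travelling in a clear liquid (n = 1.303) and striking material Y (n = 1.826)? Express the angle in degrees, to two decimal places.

At Brewster's angle the reflected and refracted rays are perpendicular, which with Snell's law gives tan θ_B = n₂/n₁.
tan θ_B = n₂/n₁ = 1.826/1.303 = 1.4014. Taking the arctangent, θ_B = 54.49°.

θ_B ≈ 54.49°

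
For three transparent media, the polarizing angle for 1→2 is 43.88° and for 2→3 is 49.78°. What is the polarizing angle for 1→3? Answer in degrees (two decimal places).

θ_B ≈ 48.67°

tan θ_B(1→2) = n₂/n₁ = tan 43.88° = 0.9616.
tan θ_B(2→3) = n₃/n₂ = tan 49.78° = 1.1825.
So n₃/n₁ = (n₂/n₁)(n₃/n₂) = 0.9616 × 1.1825 = 1.1372.
θ_B(1→3) = arctan(1.1372) = 48.67°.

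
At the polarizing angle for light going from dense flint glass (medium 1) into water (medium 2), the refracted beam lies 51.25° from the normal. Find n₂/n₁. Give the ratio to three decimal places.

At Brewster incidence θ_B = 90° − θ_t = 90° − 51.25° = 38.75°.
Then n₂/n₁ = tan θ_B = tan 38.75° = 0.803.

n₂/n₁ ≈ 0.803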